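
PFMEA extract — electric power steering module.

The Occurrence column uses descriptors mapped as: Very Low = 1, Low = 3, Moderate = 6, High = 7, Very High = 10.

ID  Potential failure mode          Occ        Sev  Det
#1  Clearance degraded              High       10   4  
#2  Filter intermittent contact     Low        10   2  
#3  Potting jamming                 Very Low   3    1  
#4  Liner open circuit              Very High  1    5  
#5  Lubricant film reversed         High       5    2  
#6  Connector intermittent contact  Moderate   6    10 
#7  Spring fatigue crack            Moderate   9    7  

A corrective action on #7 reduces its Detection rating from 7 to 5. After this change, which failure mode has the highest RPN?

#6

RPN = Severity × Occurrence × Detection:
  #1: 10 × 7 × 4 = 280
  #2: 10 × 3 × 2 = 60
  #3: 3 × 1 × 1 = 3
  #4: 1 × 10 × 5 = 50
  #5: 5 × 7 × 2 = 70
  #6: 6 × 6 × 10 = 360
  #7: 9 × 6 × 7 = 378
After action: #7 → 9 × 6 × 5 = 270.
Revised RPNs: #6=360, #1=280, #7=270, #5=70, #2=60, #4=50, #3=3.
Highest is now #6 (360).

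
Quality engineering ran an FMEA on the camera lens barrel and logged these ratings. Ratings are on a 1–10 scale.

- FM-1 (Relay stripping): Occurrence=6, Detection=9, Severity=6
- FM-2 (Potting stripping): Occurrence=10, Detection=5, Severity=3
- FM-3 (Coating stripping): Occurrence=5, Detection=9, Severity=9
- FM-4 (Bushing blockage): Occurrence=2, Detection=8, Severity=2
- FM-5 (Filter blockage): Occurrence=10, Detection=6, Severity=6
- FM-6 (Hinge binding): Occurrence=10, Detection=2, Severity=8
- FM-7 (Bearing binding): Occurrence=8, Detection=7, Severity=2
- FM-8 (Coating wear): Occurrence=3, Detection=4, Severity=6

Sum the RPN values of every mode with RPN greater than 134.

1399

RPN = Severity × Occurrence × Detection:
  FM-1: 6 × 6 × 9 = 324
  FM-2: 3 × 10 × 5 = 150
  FM-3: 9 × 5 × 9 = 405
  FM-4: 2 × 2 × 8 = 32
  FM-5: 6 × 10 × 6 = 360
  FM-6: 8 × 10 × 2 = 160
  FM-7: 2 × 8 × 7 = 112
  FM-8: 6 × 3 × 4 = 72
RPN > 134: FM-1 (324), FM-2 (150), FM-3 (405), FM-5 (360), FM-6 (160).
Sum: 324 + 150 + 405 + 360 + 160 = 1399.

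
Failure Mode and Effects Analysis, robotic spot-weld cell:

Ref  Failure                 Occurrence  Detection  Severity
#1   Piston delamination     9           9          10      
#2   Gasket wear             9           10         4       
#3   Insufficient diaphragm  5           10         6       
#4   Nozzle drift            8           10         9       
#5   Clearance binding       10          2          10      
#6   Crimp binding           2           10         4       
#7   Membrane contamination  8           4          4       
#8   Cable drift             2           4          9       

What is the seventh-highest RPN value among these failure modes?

80

RPN = Severity × Occurrence × Detection:
  #1: 10 × 9 × 9 = 810
  #2: 4 × 9 × 10 = 360
  #3: 6 × 5 × 10 = 300
  #4: 9 × 8 × 10 = 720
  #5: 10 × 10 × 2 = 200
  #6: 4 × 2 × 10 = 80
  #7: 4 × 8 × 4 = 128
  #8: 9 × 2 × 4 = 72
Sorted descending: 810, 720, 360, 300, 200, 128, 80, 72.
The seventh-highest RPN is 80 (#6).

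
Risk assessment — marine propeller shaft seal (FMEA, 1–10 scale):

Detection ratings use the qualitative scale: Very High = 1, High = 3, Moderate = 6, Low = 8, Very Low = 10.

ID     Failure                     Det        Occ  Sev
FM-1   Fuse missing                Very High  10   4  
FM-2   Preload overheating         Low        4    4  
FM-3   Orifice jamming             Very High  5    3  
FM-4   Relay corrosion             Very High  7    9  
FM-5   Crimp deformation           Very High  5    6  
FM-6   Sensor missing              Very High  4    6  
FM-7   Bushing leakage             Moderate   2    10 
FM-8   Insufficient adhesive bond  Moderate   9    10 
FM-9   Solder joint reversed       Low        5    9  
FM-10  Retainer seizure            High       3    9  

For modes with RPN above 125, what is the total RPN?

1028

RPN = Severity × Occurrence × Detection:
  FM-1: 4 × 10 × 1 = 40
  FM-2: 4 × 4 × 8 = 128
  FM-3: 3 × 5 × 1 = 15
  FM-4: 9 × 7 × 1 = 63
  FM-5: 6 × 5 × 1 = 30
  FM-6: 6 × 4 × 1 = 24
  FM-7: 10 × 2 × 6 = 120
  FM-8: 10 × 9 × 6 = 540
  FM-9: 9 × 5 × 8 = 360
  FM-10: 9 × 3 × 3 = 81
RPN > 125: FM-2 (128), FM-8 (540), FM-9 (360).
Sum: 128 + 540 + 360 = 1028.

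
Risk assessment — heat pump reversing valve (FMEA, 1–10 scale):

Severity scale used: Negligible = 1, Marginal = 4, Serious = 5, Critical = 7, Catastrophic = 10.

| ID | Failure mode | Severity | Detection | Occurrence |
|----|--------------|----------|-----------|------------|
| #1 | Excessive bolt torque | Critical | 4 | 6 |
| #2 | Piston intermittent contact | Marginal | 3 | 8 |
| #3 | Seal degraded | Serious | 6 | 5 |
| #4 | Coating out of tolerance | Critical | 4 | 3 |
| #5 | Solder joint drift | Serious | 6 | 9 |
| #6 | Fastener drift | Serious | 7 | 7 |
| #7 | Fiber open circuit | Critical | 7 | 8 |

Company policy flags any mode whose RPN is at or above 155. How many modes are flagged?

4

RPN = Severity × Occurrence × Detection:
  #1: 7 × 6 × 4 = 168
  #2: 4 × 8 × 3 = 96
  #3: 5 × 5 × 6 = 150
  #4: 7 × 3 × 4 = 84
  #5: 5 × 9 × 6 = 270
  #6: 5 × 7 × 7 = 245
  #7: 7 × 8 × 7 = 392
Modes with RPN ≥ 155: #1 (168), #5 (270), #6 (245), #7 (392) → 4.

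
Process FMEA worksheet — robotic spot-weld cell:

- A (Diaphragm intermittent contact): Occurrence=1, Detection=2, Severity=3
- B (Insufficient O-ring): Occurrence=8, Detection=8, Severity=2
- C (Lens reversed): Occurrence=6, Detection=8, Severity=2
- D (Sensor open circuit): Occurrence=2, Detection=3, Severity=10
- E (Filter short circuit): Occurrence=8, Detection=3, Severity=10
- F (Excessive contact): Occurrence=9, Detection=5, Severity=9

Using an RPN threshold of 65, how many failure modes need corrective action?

4

RPN = Severity × Occurrence × Detection:
  A: 3 × 1 × 2 = 6
  B: 2 × 8 × 8 = 128
  C: 2 × 6 × 8 = 96
  D: 10 × 2 × 3 = 60
  E: 10 × 8 × 3 = 240
  F: 9 × 9 × 5 = 405
Modes with RPN ≥ 65: B (128), C (96), E (240), F (405) → 4.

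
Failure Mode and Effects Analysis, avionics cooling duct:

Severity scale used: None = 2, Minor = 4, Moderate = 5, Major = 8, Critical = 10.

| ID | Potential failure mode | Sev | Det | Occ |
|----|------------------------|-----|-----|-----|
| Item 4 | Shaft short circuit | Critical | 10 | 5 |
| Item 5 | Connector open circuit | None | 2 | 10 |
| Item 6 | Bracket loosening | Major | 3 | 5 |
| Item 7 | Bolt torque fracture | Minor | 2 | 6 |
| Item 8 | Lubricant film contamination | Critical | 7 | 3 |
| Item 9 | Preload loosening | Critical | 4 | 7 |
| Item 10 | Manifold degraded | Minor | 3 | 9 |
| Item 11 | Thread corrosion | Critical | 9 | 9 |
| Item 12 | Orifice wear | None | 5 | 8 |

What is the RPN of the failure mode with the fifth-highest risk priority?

RPN = Severity × Occurrence × Detection:
  Item 4: 10 × 5 × 10 = 500
  Item 5: 2 × 10 × 2 = 40
  Item 6: 8 × 5 × 3 = 120
  Item 7: 4 × 6 × 2 = 48
  Item 8: 10 × 3 × 7 = 210
  Item 9: 10 × 7 × 4 = 280
  Item 10: 4 × 9 × 3 = 108
  Item 11: 10 × 9 × 9 = 810
  Item 12: 2 × 8 × 5 = 80
Sorted descending: 810, 500, 280, 210, 120, 108, 80, 48, 40.
The fifth-highest RPN is 120 (Item 6).

120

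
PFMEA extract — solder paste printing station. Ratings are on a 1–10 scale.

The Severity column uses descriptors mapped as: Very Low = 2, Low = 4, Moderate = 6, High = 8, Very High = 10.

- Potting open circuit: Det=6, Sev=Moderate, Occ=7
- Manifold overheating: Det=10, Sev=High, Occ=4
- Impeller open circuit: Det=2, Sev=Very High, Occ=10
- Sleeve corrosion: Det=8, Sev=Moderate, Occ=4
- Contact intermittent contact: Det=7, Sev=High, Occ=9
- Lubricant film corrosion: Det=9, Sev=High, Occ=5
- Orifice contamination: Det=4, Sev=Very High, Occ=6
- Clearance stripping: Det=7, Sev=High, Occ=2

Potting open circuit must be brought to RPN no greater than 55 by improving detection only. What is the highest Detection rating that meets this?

1

Potting open circuit: S=6, O=7, D=6 → current RPN = 252.
Fixed product = 42. Need 42 × D ≤ 55, so D ≤ 55/42 = 1.31.
Maximum integer Detection rating = 1 (gives RPN 42; D=2 would give 84 > 55).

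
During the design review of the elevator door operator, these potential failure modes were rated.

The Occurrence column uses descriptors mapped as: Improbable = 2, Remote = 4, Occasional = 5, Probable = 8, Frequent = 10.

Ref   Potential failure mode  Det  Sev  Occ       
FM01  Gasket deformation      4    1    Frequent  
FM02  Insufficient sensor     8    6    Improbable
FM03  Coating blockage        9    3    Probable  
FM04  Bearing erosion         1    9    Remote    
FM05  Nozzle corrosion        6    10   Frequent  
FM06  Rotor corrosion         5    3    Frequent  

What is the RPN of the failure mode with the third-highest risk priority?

RPN = Severity × Occurrence × Detection:
  FM01: 1 × 10 × 4 = 40
  FM02: 6 × 2 × 8 = 96
  FM03: 3 × 8 × 9 = 216
  FM04: 9 × 4 × 1 = 36
  FM05: 10 × 10 × 6 = 600
  FM06: 3 × 10 × 5 = 150
Sorted descending: 600, 216, 150, 96, 40, 36.
The third-highest RPN is 150 (FM06).

150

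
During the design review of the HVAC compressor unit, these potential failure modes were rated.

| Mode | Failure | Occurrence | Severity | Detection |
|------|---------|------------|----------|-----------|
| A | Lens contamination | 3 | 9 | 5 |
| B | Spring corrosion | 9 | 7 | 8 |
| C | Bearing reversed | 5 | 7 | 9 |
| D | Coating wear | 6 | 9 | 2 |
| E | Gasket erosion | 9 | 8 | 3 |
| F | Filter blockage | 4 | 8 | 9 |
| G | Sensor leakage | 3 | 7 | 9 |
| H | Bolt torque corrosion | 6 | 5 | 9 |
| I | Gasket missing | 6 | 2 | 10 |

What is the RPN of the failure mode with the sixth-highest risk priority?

RPN = Severity × Occurrence × Detection:
  A: 9 × 3 × 5 = 135
  B: 7 × 9 × 8 = 504
  C: 7 × 5 × 9 = 315
  D: 9 × 6 × 2 = 108
  E: 8 × 9 × 3 = 216
  F: 8 × 4 × 9 = 288
  G: 7 × 3 × 9 = 189
  H: 5 × 6 × 9 = 270
  I: 2 × 6 × 10 = 120
Sorted descending: 504, 315, 288, 270, 216, 189, 135, 120, 108.
The sixth-highest RPN is 189 (G).

189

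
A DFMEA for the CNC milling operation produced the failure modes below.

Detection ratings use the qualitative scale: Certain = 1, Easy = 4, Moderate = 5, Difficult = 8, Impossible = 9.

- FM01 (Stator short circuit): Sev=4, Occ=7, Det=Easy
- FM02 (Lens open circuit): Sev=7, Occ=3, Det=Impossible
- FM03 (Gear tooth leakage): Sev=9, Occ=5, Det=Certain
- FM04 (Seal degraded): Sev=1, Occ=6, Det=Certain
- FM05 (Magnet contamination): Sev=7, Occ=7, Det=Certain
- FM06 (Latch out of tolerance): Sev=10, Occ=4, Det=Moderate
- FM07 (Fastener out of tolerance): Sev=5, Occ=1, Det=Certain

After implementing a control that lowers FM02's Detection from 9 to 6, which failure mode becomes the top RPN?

FM06

RPN = Severity × Occurrence × Detection:
  FM01: 4 × 7 × 4 = 112
  FM02: 7 × 3 × 9 = 189
  FM03: 9 × 5 × 1 = 45
  FM04: 1 × 6 × 1 = 6
  FM05: 7 × 7 × 1 = 49
  FM06: 10 × 4 × 5 = 200
  FM07: 5 × 1 × 1 = 5
After action: FM02 → 7 × 3 × 6 = 126.
Revised RPNs: FM06=200, FM02=126, FM01=112, FM05=49, FM03=45, FM04=6, FM07=5.
Highest is now FM06 (200).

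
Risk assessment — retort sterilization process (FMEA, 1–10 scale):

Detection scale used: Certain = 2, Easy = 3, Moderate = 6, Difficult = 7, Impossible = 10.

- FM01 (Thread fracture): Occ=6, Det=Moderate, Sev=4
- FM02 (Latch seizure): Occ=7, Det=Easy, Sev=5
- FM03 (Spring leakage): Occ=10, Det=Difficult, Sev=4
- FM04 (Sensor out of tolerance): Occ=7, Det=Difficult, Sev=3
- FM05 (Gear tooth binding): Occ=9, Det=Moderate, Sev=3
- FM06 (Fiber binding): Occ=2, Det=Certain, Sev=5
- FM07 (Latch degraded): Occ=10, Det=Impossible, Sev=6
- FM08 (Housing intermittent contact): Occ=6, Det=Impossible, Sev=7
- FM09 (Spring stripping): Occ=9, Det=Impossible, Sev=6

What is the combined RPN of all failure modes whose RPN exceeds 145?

RPN = Severity × Occurrence × Detection:
  FM01: 4 × 6 × 6 = 144
  FM02: 5 × 7 × 3 = 105
  FM03: 4 × 10 × 7 = 280
  FM04: 3 × 7 × 7 = 147
  FM05: 3 × 9 × 6 = 162
  FM06: 5 × 2 × 2 = 20
  FM07: 6 × 10 × 10 = 600
  FM08: 7 × 6 × 10 = 420
  FM09: 6 × 9 × 10 = 540
RPN > 145: FM03 (280), FM04 (147), FM05 (162), FM07 (600), FM08 (420), FM09 (540).
Sum: 280 + 147 + 162 + 600 + 420 + 540 = 2149.

2149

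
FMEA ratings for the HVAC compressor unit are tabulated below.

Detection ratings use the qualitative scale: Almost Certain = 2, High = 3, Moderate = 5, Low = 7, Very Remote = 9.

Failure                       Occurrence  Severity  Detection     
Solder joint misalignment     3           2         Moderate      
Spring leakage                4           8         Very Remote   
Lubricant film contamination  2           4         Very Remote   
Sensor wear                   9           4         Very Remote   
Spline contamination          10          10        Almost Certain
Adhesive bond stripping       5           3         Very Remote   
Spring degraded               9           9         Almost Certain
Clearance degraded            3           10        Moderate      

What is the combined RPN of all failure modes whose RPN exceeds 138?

RPN = Severity × Occurrence × Detection:
  Solder joint misalignment: 2 × 3 × 5 = 30
  Spring leakage: 8 × 4 × 9 = 288
  Lubricant film contamination: 4 × 2 × 9 = 72
  Sensor wear: 4 × 9 × 9 = 324
  Spline contamination: 10 × 10 × 2 = 200
  Adhesive bond stripping: 3 × 5 × 9 = 135
  Spring degraded: 9 × 9 × 2 = 162
  Clearance degraded: 10 × 3 × 5 = 150
RPN > 138: Spring leakage (288), Sensor wear (324), Spline contamination (200), Spring degraded (162), Clearance degraded (150).
Sum: 288 + 324 + 200 + 162 + 150 = 1124.

1124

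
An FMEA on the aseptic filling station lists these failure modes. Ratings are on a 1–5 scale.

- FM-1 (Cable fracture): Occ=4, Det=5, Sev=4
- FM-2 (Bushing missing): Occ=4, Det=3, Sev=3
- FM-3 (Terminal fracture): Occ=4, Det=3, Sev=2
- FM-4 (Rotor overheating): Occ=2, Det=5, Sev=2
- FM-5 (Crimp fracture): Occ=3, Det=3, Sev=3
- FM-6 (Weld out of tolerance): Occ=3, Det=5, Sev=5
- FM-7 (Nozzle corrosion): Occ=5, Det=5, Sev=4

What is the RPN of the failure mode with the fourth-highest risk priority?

36

RPN = Severity × Occurrence × Detection:
  FM-1: 4 × 4 × 5 = 80
  FM-2: 3 × 4 × 3 = 36
  FM-3: 2 × 4 × 3 = 24
  FM-4: 2 × 2 × 5 = 20
  FM-5: 3 × 3 × 3 = 27
  FM-6: 5 × 3 × 5 = 75
  FM-7: 4 × 5 × 5 = 100
Sorted descending: 100, 80, 75, 36, 27, 24, 20.
The fourth-highest RPN is 36 (FM-2).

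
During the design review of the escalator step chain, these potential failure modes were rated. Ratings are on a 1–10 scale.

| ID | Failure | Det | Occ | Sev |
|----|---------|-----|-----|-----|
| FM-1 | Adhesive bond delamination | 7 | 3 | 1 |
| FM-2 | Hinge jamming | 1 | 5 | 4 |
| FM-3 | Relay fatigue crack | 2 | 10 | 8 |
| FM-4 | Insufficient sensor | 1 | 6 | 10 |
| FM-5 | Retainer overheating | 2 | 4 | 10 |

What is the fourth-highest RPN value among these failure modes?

RPN = Severity × Occurrence × Detection:
  FM-1: 1 × 3 × 7 = 21
  FM-2: 4 × 5 × 1 = 20
  FM-3: 8 × 10 × 2 = 160
  FM-4: 10 × 6 × 1 = 60
  FM-5: 10 × 4 × 2 = 80
Sorted descending: 160, 80, 60, 21, 20.
The fourth-highest RPN is 21 (FM-1).

21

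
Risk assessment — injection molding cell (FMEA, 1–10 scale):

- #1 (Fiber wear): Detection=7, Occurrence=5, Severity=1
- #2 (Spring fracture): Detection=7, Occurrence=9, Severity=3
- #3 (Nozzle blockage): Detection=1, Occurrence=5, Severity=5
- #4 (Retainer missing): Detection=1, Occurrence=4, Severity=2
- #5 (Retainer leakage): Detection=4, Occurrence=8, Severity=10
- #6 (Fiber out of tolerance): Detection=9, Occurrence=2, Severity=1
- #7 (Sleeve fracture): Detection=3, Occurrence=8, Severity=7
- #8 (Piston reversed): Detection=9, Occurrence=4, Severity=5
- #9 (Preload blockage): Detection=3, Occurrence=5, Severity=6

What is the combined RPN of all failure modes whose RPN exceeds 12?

1025

RPN = Severity × Occurrence × Detection:
  #1: 1 × 5 × 7 = 35
  #2: 3 × 9 × 7 = 189
  #3: 5 × 5 × 1 = 25
  #4: 2 × 4 × 1 = 8
  #5: 10 × 8 × 4 = 320
  #6: 1 × 2 × 9 = 18
  #7: 7 × 8 × 3 = 168
  #8: 5 × 4 × 9 = 180
  #9: 6 × 5 × 3 = 90
RPN > 12: #1 (35), #2 (189), #3 (25), #5 (320), #6 (18), #7 (168), #8 (180), #9 (90).
Sum: 35 + 189 + 25 + 320 + 18 + 168 + 180 + 90 = 1025.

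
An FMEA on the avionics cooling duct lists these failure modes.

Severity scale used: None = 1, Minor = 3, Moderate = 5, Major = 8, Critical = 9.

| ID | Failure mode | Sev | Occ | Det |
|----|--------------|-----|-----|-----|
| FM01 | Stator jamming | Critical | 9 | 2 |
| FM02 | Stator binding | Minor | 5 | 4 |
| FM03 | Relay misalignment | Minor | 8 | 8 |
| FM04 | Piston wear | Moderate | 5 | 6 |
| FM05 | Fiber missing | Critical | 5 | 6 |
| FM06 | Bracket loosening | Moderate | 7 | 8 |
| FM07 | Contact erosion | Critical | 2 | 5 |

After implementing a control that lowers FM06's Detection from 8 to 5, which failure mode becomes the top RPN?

FM05

RPN = Severity × Occurrence × Detection:
  FM01: 9 × 9 × 2 = 162
  FM02: 3 × 5 × 4 = 60
  FM03: 3 × 8 × 8 = 192
  FM04: 5 × 5 × 6 = 150
  FM05: 9 × 5 × 6 = 270
  FM06: 5 × 7 × 8 = 280
  FM07: 9 × 2 × 5 = 90
After action: FM06 → 5 × 7 × 5 = 175.
Revised RPNs: FM05=270, FM03=192, FM06=175, FM01=162, FM04=150, FM07=90, FM02=60.
Highest is now FM05 (270).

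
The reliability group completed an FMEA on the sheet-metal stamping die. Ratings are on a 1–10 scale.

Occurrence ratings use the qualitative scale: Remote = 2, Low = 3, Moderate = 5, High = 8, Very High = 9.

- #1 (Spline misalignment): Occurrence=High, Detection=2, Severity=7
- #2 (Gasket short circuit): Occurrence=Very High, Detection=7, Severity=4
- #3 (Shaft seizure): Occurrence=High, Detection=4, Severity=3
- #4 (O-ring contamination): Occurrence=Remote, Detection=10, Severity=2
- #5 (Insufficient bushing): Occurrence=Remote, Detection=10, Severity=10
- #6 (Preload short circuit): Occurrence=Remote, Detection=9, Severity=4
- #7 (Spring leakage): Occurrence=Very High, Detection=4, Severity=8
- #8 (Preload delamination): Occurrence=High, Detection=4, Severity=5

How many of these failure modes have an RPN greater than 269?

1

RPN = Severity × Occurrence × Detection:
  #1: 7 × 8 × 2 = 112
  #2: 4 × 9 × 7 = 252
  #3: 3 × 8 × 4 = 96
  #4: 2 × 2 × 10 = 40
  #5: 10 × 2 × 10 = 200
  #6: 4 × 2 × 9 = 72
  #7: 8 × 9 × 4 = 288
  #8: 5 × 8 × 4 = 160
Modes with RPN > 269: #7 (288) → 1.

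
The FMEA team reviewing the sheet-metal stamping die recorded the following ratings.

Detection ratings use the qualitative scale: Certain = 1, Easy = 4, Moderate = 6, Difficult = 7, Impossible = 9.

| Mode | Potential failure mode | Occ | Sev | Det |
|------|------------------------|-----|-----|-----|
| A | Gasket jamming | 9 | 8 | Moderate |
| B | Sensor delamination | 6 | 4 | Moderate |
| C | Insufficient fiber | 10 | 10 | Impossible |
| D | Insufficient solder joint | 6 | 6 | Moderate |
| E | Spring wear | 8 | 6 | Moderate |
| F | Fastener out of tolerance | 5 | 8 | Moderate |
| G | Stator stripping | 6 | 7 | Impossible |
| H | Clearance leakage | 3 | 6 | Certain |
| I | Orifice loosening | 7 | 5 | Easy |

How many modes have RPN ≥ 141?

RPN = Severity × Occurrence × Detection:
  A: 8 × 9 × 6 = 432
  B: 4 × 6 × 6 = 144
  C: 10 × 10 × 9 = 900
  D: 6 × 6 × 6 = 216
  E: 6 × 8 × 6 = 288
  F: 8 × 5 × 6 = 240
  G: 7 × 6 × 9 = 378
  H: 6 × 3 × 1 = 18
  I: 5 × 7 × 4 = 140
Modes with RPN ≥ 141: A (432), B (144), C (900), D (216), E (288), F (240), G (378) → 7.

7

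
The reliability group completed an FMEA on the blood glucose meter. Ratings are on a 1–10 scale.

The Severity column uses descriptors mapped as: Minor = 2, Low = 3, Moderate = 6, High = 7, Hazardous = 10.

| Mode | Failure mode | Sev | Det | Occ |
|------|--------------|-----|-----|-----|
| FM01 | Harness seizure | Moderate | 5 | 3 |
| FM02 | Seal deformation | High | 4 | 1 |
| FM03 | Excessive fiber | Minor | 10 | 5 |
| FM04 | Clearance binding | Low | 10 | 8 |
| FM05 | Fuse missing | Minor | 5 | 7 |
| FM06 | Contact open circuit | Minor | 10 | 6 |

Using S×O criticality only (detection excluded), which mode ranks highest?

Criticality = Severity × Occurrence:
  FM01: 6 × 3 = 18
  FM02: 7 × 1 = 7
  FM03: 2 × 5 = 10
  FM04: 3 × 8 = 24
  FM05: 2 × 7 = 14
  FM06: 2 × 6 = 12
Highest criticality is 24 → FM04.

FM04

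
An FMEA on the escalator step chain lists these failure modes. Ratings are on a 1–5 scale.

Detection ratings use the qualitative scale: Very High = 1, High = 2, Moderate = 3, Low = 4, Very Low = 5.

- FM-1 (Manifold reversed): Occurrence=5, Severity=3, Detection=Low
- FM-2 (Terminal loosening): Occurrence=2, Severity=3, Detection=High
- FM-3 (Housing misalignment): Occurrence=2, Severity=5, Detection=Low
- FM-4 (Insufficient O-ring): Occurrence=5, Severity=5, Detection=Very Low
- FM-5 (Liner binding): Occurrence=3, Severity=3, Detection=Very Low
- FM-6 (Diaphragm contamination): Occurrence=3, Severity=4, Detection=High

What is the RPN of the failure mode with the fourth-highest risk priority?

RPN = Severity × Occurrence × Detection:
  FM-1: 3 × 5 × 4 = 60
  FM-2: 3 × 2 × 2 = 12
  FM-3: 5 × 2 × 4 = 40
  FM-4: 5 × 5 × 5 = 125
  FM-5: 3 × 3 × 5 = 45
  FM-6: 4 × 3 × 2 = 24
Sorted descending: 125, 60, 45, 40, 24, 12.
The fourth-highest RPN is 40 (FM-3).

40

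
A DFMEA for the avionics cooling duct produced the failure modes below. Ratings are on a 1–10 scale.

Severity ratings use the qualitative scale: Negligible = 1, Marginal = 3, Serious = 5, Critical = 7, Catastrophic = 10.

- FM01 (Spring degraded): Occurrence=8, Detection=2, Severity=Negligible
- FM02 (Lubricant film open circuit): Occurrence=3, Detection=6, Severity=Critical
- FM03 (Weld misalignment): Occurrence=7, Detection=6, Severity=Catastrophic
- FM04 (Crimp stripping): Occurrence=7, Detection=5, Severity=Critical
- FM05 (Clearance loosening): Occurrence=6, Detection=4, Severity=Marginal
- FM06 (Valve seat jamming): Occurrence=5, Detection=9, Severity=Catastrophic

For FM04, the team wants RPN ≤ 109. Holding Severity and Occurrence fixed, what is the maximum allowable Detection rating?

FM04: S=7, O=7, D=5 → current RPN = 245.
Fixed product = 49. Need 49 × D ≤ 109, so D ≤ 109/49 = 2.22.
Maximum integer Detection rating = 2 (gives RPN 98; D=3 would give 147 > 109).

2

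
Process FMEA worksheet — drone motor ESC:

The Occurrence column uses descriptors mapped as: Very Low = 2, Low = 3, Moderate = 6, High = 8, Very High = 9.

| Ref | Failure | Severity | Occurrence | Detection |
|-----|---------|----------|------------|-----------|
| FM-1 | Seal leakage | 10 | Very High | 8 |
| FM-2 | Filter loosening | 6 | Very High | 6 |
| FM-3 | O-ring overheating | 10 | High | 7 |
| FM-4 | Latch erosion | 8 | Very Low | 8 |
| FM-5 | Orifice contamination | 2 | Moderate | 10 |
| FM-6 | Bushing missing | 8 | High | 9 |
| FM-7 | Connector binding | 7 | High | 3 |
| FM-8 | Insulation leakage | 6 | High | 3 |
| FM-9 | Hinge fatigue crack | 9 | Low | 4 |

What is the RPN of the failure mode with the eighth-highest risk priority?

RPN = Severity × Occurrence × Detection:
  FM-1: 10 × 9 × 8 = 720
  FM-2: 6 × 9 × 6 = 324
  FM-3: 10 × 8 × 7 = 560
  FM-4: 8 × 2 × 8 = 128
  FM-5: 2 × 6 × 10 = 120
  FM-6: 8 × 8 × 9 = 576
  FM-7: 7 × 8 × 3 = 168
  FM-8: 6 × 8 × 3 = 144
  FM-9: 9 × 3 × 4 = 108
Sorted descending: 720, 576, 560, 324, 168, 144, 128, 120, 108.
The eighth-highest RPN is 120 (FM-5).

120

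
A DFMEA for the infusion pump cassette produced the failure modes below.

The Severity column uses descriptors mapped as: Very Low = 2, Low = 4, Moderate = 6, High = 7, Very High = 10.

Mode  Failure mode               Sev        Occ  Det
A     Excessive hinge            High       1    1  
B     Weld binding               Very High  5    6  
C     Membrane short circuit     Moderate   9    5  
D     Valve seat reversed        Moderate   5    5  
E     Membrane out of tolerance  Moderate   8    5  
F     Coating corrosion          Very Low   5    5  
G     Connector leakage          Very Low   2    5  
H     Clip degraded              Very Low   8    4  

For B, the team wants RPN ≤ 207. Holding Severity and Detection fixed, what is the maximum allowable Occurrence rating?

B: S=10, O=5, D=6 → current RPN = 300.
Fixed product = 60. Need 60 × O ≤ 207, so O ≤ 207/60 = 3.45.
Maximum integer Occurrence rating = 3 (gives RPN 180; O=4 would give 240 > 207).

3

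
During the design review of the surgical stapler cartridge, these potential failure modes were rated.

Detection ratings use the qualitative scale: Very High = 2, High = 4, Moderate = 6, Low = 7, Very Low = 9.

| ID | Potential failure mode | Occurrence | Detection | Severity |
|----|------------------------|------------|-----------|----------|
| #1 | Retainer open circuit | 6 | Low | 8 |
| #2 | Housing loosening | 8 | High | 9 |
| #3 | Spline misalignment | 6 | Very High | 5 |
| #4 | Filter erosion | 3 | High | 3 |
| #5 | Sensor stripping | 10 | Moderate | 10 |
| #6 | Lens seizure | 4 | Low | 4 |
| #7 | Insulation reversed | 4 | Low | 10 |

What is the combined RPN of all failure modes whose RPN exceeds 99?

1616

RPN = Severity × Occurrence × Detection:
  #1: 8 × 6 × 7 = 336
  #2: 9 × 8 × 4 = 288
  #3: 5 × 6 × 2 = 60
  #4: 3 × 3 × 4 = 36
  #5: 10 × 10 × 6 = 600
  #6: 4 × 4 × 7 = 112
  #7: 10 × 4 × 7 = 280
RPN > 99: #1 (336), #2 (288), #5 (600), #6 (112), #7 (280).
Sum: 336 + 288 + 600 + 112 + 280 = 1616.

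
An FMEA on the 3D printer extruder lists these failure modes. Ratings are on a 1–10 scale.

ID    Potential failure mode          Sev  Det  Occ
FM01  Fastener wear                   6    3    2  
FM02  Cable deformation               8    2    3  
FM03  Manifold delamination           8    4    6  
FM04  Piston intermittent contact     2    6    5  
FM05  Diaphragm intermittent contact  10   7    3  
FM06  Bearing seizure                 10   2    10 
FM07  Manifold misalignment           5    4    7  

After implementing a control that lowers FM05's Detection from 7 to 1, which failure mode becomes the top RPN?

FM06

RPN = Severity × Occurrence × Detection:
  FM01: 6 × 2 × 3 = 36
  FM02: 8 × 3 × 2 = 48
  FM03: 8 × 6 × 4 = 192
  FM04: 2 × 5 × 6 = 60
  FM05: 10 × 3 × 7 = 210
  FM06: 10 × 10 × 2 = 200
  FM07: 5 × 7 × 4 = 140
After action: FM05 → 10 × 3 × 1 = 30.
Revised RPNs: FM06=200, FM03=192, FM07=140, FM04=60, FM02=48, FM01=36, FM05=30.
Highest is now FM06 (200).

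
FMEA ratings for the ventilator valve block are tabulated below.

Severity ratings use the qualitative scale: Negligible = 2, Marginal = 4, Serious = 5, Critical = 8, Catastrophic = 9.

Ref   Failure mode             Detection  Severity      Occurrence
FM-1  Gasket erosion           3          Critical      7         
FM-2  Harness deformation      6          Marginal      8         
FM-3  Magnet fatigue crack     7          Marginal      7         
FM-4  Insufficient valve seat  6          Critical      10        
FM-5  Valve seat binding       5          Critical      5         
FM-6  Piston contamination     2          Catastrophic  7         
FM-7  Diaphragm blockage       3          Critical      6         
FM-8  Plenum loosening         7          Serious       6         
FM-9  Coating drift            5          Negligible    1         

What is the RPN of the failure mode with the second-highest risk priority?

210

RPN = Severity × Occurrence × Detection:
  FM-1: 8 × 7 × 3 = 168
  FM-2: 4 × 8 × 6 = 192
  FM-3: 4 × 7 × 7 = 196
  FM-4: 8 × 10 × 6 = 480
  FM-5: 8 × 5 × 5 = 200
  FM-6: 9 × 7 × 2 = 126
  FM-7: 8 × 6 × 3 = 144
  FM-8: 5 × 6 × 7 = 210
  FM-9: 2 × 1 × 5 = 10
Sorted descending: 480, 210, 200, 196, 192, 168, 144, 126, 10.
The second-highest RPN is 210 (FM-8).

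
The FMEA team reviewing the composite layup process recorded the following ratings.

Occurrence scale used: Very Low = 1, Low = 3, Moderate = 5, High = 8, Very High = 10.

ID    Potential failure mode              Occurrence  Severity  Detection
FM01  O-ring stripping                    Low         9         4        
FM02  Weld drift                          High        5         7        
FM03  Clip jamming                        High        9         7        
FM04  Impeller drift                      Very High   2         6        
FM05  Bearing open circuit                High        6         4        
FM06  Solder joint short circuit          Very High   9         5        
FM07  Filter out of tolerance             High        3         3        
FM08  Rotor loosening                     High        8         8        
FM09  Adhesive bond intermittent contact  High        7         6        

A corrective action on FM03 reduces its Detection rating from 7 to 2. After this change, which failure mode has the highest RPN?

RPN = Severity × Occurrence × Detection:
  FM01: 9 × 3 × 4 = 108
  FM02: 5 × 8 × 7 = 280
  FM03: 9 × 8 × 7 = 504
  FM04: 2 × 10 × 6 = 120
  FM05: 6 × 8 × 4 = 192
  FM06: 9 × 10 × 5 = 450
  FM07: 3 × 8 × 3 = 72
  FM08: 8 × 8 × 8 = 512
  FM09: 7 × 8 × 6 = 336
After action: FM03 → 9 × 8 × 2 = 144.
Revised RPNs: FM08=512, FM06=450, FM09=336, FM02=280, FM05=192, FM03=144, FM04=120, FM01=108, FM07=72.
Highest is now FM08 (512).

FM08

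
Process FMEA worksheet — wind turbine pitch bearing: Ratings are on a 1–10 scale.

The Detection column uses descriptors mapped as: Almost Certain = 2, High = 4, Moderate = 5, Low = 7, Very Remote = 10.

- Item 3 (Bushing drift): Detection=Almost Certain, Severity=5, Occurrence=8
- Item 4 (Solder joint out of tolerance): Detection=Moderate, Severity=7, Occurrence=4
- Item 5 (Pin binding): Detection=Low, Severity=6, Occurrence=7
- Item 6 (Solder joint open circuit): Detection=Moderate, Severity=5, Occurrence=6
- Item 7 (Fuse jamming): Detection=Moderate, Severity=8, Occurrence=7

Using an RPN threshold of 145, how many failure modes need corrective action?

3

RPN = Severity × Occurrence × Detection:
  Item 3: 5 × 8 × 2 = 80
  Item 4: 7 × 4 × 5 = 140
  Item 5: 6 × 7 × 7 = 294
  Item 6: 5 × 6 × 5 = 150
  Item 7: 8 × 7 × 5 = 280
Modes with RPN ≥ 145: Item 5 (294), Item 6 (150), Item 7 (280) → 3.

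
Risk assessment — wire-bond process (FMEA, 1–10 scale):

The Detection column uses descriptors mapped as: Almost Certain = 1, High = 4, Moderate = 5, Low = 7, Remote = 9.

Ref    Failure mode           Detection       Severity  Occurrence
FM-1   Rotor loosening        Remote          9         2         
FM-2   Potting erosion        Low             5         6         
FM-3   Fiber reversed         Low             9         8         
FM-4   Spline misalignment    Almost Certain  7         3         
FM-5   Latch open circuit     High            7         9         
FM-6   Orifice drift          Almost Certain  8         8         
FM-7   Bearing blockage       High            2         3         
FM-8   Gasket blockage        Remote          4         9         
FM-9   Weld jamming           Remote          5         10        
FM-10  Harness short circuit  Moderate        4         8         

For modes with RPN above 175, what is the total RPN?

RPN = Severity × Occurrence × Detection:
  FM-1: 9 × 2 × 9 = 162
  FM-2: 5 × 6 × 7 = 210
  FM-3: 9 × 8 × 7 = 504
  FM-4: 7 × 3 × 1 = 21
  FM-5: 7 × 9 × 4 = 252
  FM-6: 8 × 8 × 1 = 64
  FM-7: 2 × 3 × 4 = 24
  FM-8: 4 × 9 × 9 = 324
  FM-9: 5 × 10 × 9 = 450
  FM-10: 4 × 8 × 5 = 160
RPN > 175: FM-2 (210), FM-3 (504), FM-5 (252), FM-8 (324), FM-9 (450).
Sum: 210 + 504 + 252 + 324 + 450 = 1740.

1740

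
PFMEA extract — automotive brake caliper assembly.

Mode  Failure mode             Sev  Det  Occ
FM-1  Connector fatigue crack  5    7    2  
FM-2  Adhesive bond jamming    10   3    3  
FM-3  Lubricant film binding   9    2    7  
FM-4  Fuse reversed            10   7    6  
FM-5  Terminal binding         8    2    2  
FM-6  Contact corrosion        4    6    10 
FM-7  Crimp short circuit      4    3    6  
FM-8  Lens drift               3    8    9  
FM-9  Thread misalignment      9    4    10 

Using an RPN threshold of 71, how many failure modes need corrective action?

RPN = Severity × Occurrence × Detection:
  FM-1: 5 × 2 × 7 = 70
  FM-2: 10 × 3 × 3 = 90
  FM-3: 9 × 7 × 2 = 126
  FM-4: 10 × 6 × 7 = 420
  FM-5: 8 × 2 × 2 = 32
  FM-6: 4 × 10 × 6 = 240
  FM-7: 4 × 6 × 3 = 72
  FM-8: 3 × 9 × 8 = 216
  FM-9: 9 × 10 × 4 = 360
Modes with RPN ≥ 71: FM-2 (90), FM-3 (126), FM-4 (420), FM-6 (240), FM-7 (72), FM-8 (216), FM-9 (360) → 7.

7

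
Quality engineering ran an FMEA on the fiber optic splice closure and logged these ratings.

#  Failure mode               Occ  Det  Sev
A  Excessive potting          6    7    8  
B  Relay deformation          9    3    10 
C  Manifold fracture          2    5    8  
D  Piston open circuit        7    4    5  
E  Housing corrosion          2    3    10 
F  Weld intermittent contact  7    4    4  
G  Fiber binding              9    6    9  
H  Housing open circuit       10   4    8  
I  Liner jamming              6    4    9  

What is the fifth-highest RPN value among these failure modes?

RPN = Severity × Occurrence × Detection:
  A: 8 × 6 × 7 = 336
  B: 10 × 9 × 3 = 270
  C: 8 × 2 × 5 = 80
  D: 5 × 7 × 4 = 140
  E: 10 × 2 × 3 = 60
  F: 4 × 7 × 4 = 112
  G: 9 × 9 × 6 = 486
  H: 8 × 10 × 4 = 320
  I: 9 × 6 × 4 = 216
Sorted descending: 486, 336, 320, 270, 216, 140, 112, 80, 60.
The fifth-highest RPN is 216 (I).

216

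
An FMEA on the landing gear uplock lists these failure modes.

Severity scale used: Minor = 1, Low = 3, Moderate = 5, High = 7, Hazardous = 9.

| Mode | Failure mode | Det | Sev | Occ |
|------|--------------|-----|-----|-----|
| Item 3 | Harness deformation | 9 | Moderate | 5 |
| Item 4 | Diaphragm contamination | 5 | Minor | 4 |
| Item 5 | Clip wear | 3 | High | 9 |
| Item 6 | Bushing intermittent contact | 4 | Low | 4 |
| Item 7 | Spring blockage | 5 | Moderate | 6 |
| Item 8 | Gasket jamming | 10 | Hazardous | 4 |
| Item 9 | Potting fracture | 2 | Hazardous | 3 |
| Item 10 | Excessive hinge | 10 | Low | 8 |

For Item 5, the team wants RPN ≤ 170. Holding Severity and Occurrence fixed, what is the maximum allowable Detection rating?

Item 5: S=7, O=9, D=3 → current RPN = 189.
Fixed product = 63. Need 63 × D ≤ 170, so D ≤ 170/63 = 2.70.
Maximum integer Detection rating = 2 (gives RPN 126; D=3 would give 189 > 170).

2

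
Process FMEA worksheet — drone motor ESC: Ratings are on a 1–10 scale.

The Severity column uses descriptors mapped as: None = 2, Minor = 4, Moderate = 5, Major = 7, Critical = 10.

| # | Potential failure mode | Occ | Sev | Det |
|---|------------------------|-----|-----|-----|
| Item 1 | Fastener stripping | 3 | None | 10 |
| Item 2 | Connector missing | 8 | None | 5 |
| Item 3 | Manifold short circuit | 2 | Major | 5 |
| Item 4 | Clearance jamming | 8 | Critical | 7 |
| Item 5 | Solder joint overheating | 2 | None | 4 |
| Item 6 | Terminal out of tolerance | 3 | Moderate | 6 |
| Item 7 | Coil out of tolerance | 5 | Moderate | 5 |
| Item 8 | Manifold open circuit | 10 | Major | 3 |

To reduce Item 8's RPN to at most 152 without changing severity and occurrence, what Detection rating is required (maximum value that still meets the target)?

2

Item 8: S=7, O=10, D=3 → current RPN = 210.
Fixed product = 70. Need 70 × D ≤ 152, so D ≤ 152/70 = 2.17.
Maximum integer Detection rating = 2 (gives RPN 140; D=3 would give 210 > 152).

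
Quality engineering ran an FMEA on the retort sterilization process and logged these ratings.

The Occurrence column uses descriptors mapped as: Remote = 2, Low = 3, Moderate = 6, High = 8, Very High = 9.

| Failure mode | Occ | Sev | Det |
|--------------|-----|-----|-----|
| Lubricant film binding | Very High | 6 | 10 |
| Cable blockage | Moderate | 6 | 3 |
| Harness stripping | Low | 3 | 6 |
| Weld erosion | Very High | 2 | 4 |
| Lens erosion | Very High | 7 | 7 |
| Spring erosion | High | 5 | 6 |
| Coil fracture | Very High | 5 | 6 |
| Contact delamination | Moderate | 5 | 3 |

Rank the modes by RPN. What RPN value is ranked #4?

RPN = Severity × Occurrence × Detection:
  Lubricant film binding: 6 × 9 × 10 = 540
  Cable blockage: 6 × 6 × 3 = 108
  Harness stripping: 3 × 3 × 6 = 54
  Weld erosion: 2 × 9 × 4 = 72
  Lens erosion: 7 × 9 × 7 = 441
  Spring erosion: 5 × 8 × 6 = 240
  Coil fracture: 5 × 9 × 6 = 270
  Contact delamination: 5 × 6 × 3 = 90
Sorted descending: 540, 441, 270, 240, 108, 90, 72, 54.
The fourth-highest RPN is 240 (Spring erosion).

240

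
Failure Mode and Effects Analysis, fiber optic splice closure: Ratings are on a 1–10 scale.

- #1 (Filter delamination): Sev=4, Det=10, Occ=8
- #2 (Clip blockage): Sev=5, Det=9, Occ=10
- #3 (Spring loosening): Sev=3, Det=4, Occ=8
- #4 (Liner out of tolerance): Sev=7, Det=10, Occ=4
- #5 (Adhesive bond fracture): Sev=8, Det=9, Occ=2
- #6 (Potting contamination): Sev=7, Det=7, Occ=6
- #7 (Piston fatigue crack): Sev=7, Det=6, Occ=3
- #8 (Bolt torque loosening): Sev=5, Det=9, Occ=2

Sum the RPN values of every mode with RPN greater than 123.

RPN = Severity × Occurrence × Detection:
  #1: 4 × 8 × 10 = 320
  #2: 5 × 10 × 9 = 450
  #3: 3 × 8 × 4 = 96
  #4: 7 × 4 × 10 = 280
  #5: 8 × 2 × 9 = 144
  #6: 7 × 6 × 7 = 294
  #7: 7 × 3 × 6 = 126
  #8: 5 × 2 × 9 = 90
RPN > 123: #1 (320), #2 (450), #4 (280), #5 (144), #6 (294), #7 (126).
Sum: 320 + 450 + 280 + 144 + 294 + 126 = 1614.

1614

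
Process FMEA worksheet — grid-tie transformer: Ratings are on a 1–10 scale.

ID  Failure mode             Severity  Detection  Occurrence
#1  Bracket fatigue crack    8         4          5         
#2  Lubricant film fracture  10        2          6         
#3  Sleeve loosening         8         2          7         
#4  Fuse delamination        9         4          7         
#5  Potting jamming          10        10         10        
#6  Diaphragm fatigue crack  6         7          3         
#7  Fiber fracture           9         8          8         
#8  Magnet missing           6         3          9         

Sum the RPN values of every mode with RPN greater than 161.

1990

RPN = Severity × Occurrence × Detection:
  #1: 8 × 5 × 4 = 160
  #2: 10 × 6 × 2 = 120
  #3: 8 × 7 × 2 = 112
  #4: 9 × 7 × 4 = 252
  #5: 10 × 10 × 10 = 1000
  #6: 6 × 3 × 7 = 126
  #7: 9 × 8 × 8 = 576
  #8: 6 × 9 × 3 = 162
RPN > 161: #4 (252), #5 (1000), #7 (576), #8 (162).
Sum: 252 + 1000 + 576 + 162 = 1990.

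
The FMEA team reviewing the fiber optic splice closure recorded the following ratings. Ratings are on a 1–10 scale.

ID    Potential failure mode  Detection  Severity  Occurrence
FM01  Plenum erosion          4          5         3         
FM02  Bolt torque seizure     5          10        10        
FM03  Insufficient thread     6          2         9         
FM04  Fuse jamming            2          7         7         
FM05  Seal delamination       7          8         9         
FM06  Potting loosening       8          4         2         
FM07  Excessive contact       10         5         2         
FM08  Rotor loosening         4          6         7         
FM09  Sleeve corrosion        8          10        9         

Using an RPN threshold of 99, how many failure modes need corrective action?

RPN = Severity × Occurrence × Detection:
  FM01: 5 × 3 × 4 = 60
  FM02: 10 × 10 × 5 = 500
  FM03: 2 × 9 × 6 = 108
  FM04: 7 × 7 × 2 = 98
  FM05: 8 × 9 × 7 = 504
  FM06: 4 × 2 × 8 = 64
  FM07: 5 × 2 × 10 = 100
  FM08: 6 × 7 × 4 = 168
  FM09: 10 × 9 × 8 = 720
Modes with RPN ≥ 99: FM02 (500), FM03 (108), FM05 (504), FM07 (100), FM08 (168), FM09 (720) → 6.

6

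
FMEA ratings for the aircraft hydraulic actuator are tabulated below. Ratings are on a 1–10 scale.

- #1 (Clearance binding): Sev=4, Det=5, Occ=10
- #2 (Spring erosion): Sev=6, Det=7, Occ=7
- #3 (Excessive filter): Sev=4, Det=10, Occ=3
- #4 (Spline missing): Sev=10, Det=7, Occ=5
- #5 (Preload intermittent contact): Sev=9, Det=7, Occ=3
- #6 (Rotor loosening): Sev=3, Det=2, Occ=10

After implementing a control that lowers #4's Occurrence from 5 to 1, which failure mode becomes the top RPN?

#2

RPN = Severity × Occurrence × Detection:
  #1: 4 × 10 × 5 = 200
  #2: 6 × 7 × 7 = 294
  #3: 4 × 3 × 10 = 120
  #4: 10 × 5 × 7 = 350
  #5: 9 × 3 × 7 = 189
  #6: 3 × 10 × 2 = 60
After action: #4 → 10 × 1 × 7 = 70.
Revised RPNs: #2=294, #1=200, #5=189, #3=120, #4=70, #6=60.
Highest is now #2 (294).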